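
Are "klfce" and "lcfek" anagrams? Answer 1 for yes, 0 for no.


Strings: "klfce", "lcfek"
Sorted first:  cefkl
Sorted second: cefkl
Sorted forms match => anagrams

1


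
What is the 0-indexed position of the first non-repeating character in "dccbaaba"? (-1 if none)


Input: dccbaaba
Character frequencies:
  'a': 3
  'b': 2
  'c': 2
  'd': 1
Scanning left to right for freq == 1:
  Position 0 ('d'): unique! => answer = 0

0


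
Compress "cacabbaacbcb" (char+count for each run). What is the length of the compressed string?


Input: cacabbaacbcb
Runs:
  'c' x 1 => "c1"
  'a' x 1 => "a1"
  'c' x 1 => "c1"
  'a' x 1 => "a1"
  'b' x 2 => "b2"
  'a' x 2 => "a2"
  'c' x 1 => "c1"
  'b' x 1 => "b1"
  'c' x 1 => "c1"
  'b' x 1 => "b1"
Compressed: "c1a1c1a1b2a2c1b1c1b1"
Compressed length: 20

20


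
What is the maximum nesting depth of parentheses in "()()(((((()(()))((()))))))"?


Input: "()()(((((()(()))((()))))))"
Tracking depth:
  Position 0 '(': depth becomes 1
  Position 1 ')': depth becomes 0
  Position 2 '(': depth becomes 1
  Position 3 ')': depth becomes 0
  Position 4 '(': depth becomes 1
  Position 5 '(': depth becomes 2
  Position 6 '(': depth becomes 3
  Position 7 '(': depth becomes 4
  Position 8 '(': depth becomes 5
  Position 9 '(': depth becomes 6
  Position 10 ')': depth becomes 5
  Position 11 '(': depth becomes 6
  Position 12 '(': depth becomes 7
  Position 13 ')': depth becomes 6
  Position 14 ')': depth becomes 5
  Position 15 ')': depth becomes 4
  Position 16 '(': depth becomes 5
  Position 17 '(': depth becomes 6
  Position 18 '(': depth becomes 7
  Position 19 ')': depth becomes 6
  Position 20 ')': depth becomes 5
  Position 21 ')': depth becomes 4
  Position 22 ')': depth becomes 3
  Position 23 ')': depth becomes 2
  Position 24 ')': depth becomes 1
  Position 25 ')': depth becomes 0
Maximum depth reached: 7

7


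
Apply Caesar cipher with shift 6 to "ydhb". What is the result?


Caesar cipher: shift "ydhb" by 6
  'y' (pos 24) + 6 = pos 4 = 'e'
  'd' (pos 3) + 6 = pos 9 = 'j'
  'h' (pos 7) + 6 = pos 13 = 'n'
  'b' (pos 1) + 6 = pos 7 = 'h'
Result: ejnh

ejnh


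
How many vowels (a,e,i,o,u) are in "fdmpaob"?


Input: fdmpaob
Checking each character:
  'f' at position 0: consonant
  'd' at position 1: consonant
  'm' at position 2: consonant
  'p' at position 3: consonant
  'a' at position 4: vowel (running total: 1)
  'o' at position 5: vowel (running total: 2)
  'b' at position 6: consonant
Total vowels: 2

2


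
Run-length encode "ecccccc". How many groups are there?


Input: ecccccc
Scanning for consecutive runs:
  Group 1: 'e' x 1 (positions 0-0)
  Group 2: 'c' x 6 (positions 1-6)
Total groups: 2

2


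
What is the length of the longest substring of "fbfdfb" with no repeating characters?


Input: "fbfdfb"
Sliding window (track last position of each char):
  Position 0 ('f'): window [0,0] length 1 -- new best
  Position 1 ('b'): window [0,1] length 2 -- new best
  Position 2 ('f'): repeat (last at 0), move window start to 1
  Position 2 ('f'): window [1,2] length 2
  Position 3 ('d'): window [1,3] length 3 -- new best
  Position 4 ('f'): repeat (last at 2), move window start to 3
  Position 4 ('f'): window [3,4] length 2
  Position 5 ('b'): window [3,5] length 3
Longest substring with no repeats: "bfd" with length 3

3


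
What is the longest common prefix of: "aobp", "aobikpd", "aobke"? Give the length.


Words: aobp, aobikpd, aobke
  Position 0: all 'a' => match
  Position 1: all 'o' => match
  Position 2: all 'b' => match
  Position 3: ('p', 'i', 'k') => mismatch, stop
LCP = "aob" (length 3)

3


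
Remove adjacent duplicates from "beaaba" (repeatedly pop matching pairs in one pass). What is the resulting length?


Input: beaaba
Stack-based adjacent duplicate removal:
  Read 'b': push. Stack: b
  Read 'e': push. Stack: be
  Read 'a': push. Stack: bea
  Read 'a': matches stack top 'a' => pop. Stack: be
  Read 'b': push. Stack: beb
  Read 'a': push. Stack: beba
Final stack: "beba" (length 4)

4


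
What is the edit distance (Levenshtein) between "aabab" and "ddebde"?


Computing edit distance: "aabab" -> "ddebde"
DP table:
           d    d    e    b    d    e
      0    1    2    3    4    5    6
  a   1    1    2    3    4    5    6
  a   2    2    2    3    4    5    6
  b   3    3    3    3    3    4    5
  a   4    4    4    4    4    4    5
  b   5    5    5    5    4    5    5
Edit distance = dp[5][6] = 5

5


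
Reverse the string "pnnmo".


Input: pnnmo
Reading characters right to left:
  Position 4: 'o'
  Position 3: 'm'
  Position 2: 'n'
  Position 1: 'n'
  Position 0: 'p'
Reversed: omnnp

omnnp


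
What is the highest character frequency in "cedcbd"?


Input: cedcbd
Character counts:
  'b': 1
  'c': 2
  'd': 2
  'e': 1
Maximum frequency: 2

2


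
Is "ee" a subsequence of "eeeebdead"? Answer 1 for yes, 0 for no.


Check if "ee" is a subsequence of "eeeebdead"
Greedy scan:
  Position 0 ('e'): matches sub[0] = 'e'
  Position 1 ('e'): matches sub[1] = 'e'
  Position 2 ('e'): no match needed
  Position 3 ('e'): no match needed
  Position 4 ('b'): no match needed
  Position 5 ('d'): no match needed
  Position 6 ('e'): no match needed
  Position 7 ('a'): no match needed
  Position 8 ('d'): no match needed
All 2 characters matched => is a subsequence

1


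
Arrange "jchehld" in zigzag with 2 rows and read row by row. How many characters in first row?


Zigzag "jchehld" into 2 rows:
Placing characters:
  'j' => row 0
  'c' => row 1
  'h' => row 0
  'e' => row 1
  'h' => row 0
  'l' => row 1
  'd' => row 0
Rows:
  Row 0: "jhhd"
  Row 1: "cel"
First row length: 4

4


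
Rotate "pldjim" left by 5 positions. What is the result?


Input: "pldjim", rotate left by 5
First 5 characters: "pldji"
Remaining characters: "m"
Concatenate remaining + first: "m" + "pldji" = "mpldji"

mpldji


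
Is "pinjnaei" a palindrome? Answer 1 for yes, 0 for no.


Input: pinjnaei
Reversed: ieanjnip
  Compare pos 0 ('p') with pos 7 ('i'): MISMATCH
  Compare pos 1 ('i') with pos 6 ('e'): MISMATCH
  Compare pos 2 ('n') with pos 5 ('a'): MISMATCH
  Compare pos 3 ('j') with pos 4 ('n'): MISMATCH
Result: not a palindrome

0


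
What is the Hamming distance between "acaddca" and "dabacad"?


Comparing "acaddca" and "dabacad" position by position:
  Position 0: 'a' vs 'd' => differ
  Position 1: 'c' vs 'a' => differ
  Position 2: 'a' vs 'b' => differ
  Position 3: 'd' vs 'a' => differ
  Position 4: 'd' vs 'c' => differ
  Position 5: 'c' vs 'a' => differ
  Position 6: 'a' vs 'd' => differ
Total differences (Hamming distance): 7

7


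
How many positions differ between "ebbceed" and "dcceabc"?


Comparing "ebbceed" and "dcceabc" position by position:
  Position 0: 'e' vs 'd' => DIFFER
  Position 1: 'b' vs 'c' => DIFFER
  Position 2: 'b' vs 'c' => DIFFER
  Position 3: 'c' vs 'e' => DIFFER
  Position 4: 'e' vs 'a' => DIFFER
  Position 5: 'e' vs 'b' => DIFFER
  Position 6: 'd' vs 'c' => DIFFER
Positions that differ: 7

7


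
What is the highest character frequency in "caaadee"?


Input: caaadee
Character counts:
  'a': 3
  'c': 1
  'd': 1
  'e': 2
Maximum frequency: 3

3


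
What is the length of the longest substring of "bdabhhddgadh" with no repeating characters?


Input: "bdabhhddgadh"
Sliding window (track last position of each char):
  Position 0 ('b'): window [0,0] length 1 -- new best
  Position 1 ('d'): window [0,1] length 2 -- new best
  Position 2 ('a'): window [0,2] length 3 -- new best
  Position 3 ('b'): repeat (last at 0), move window start to 1
  Position 3 ('b'): window [1,3] length 3
  Position 4 ('h'): window [1,4] length 4 -- new best
  Position 5 ('h'): repeat (last at 4), move window start to 5
  Position 5 ('h'): window [5,5] length 1
  Position 6 ('d'): window [5,6] length 2
  Position 7 ('d'): repeat (last at 6), move window start to 7
  Position 7 ('d'): window [7,7] length 1
  Position 8 ('g'): window [7,8] length 2
  Position 9 ('a'): window [7,9] length 3
  Position 10 ('d'): repeat (last at 7), move window start to 8
  Position 10 ('d'): window [8,10] length 3
  Position 11 ('h'): window [8,11] length 4
Longest substring with no repeats: "dabh" with length 4

4


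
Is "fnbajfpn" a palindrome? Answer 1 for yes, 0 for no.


Input: fnbajfpn
Reversed: npfjabnf
  Compare pos 0 ('f') with pos 7 ('n'): MISMATCH
  Compare pos 1 ('n') with pos 6 ('p'): MISMATCH
  Compare pos 2 ('b') with pos 5 ('f'): MISMATCH
  Compare pos 3 ('a') with pos 4 ('j'): MISMATCH
Result: not a palindrome

0


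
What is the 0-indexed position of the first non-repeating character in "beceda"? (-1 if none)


Input: beceda
Character frequencies:
  'a': 1
  'b': 1
  'c': 1
  'd': 1
  'e': 2
Scanning left to right for freq == 1:
  Position 0 ('b'): unique! => answer = 0

0


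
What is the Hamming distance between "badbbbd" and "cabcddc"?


Comparing "badbbbd" and "cabcddc" position by position:
  Position 0: 'b' vs 'c' => differ
  Position 1: 'a' vs 'a' => same
  Position 2: 'd' vs 'b' => differ
  Position 3: 'b' vs 'c' => differ
  Position 4: 'b' vs 'd' => differ
  Position 5: 'b' vs 'd' => differ
  Position 6: 'd' vs 'c' => differ
Total differences (Hamming distance): 6

6


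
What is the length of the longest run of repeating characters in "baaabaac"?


Input: "baaabaac"
Scanning for longest run:
  Position 1 ('a'): new char, reset run to 1
  Position 2 ('a'): continues run of 'a', length=2
  Position 3 ('a'): continues run of 'a', length=3
  Position 4 ('b'): new char, reset run to 1
  Position 5 ('a'): new char, reset run to 1
  Position 6 ('a'): continues run of 'a', length=2
  Position 7 ('c'): new char, reset run to 1
Longest run: 'a' with length 3

3


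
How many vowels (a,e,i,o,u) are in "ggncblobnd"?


Input: ggncblobnd
Checking each character:
  'g' at position 0: consonant
  'g' at position 1: consonant
  'n' at position 2: consonant
  'c' at position 3: consonant
  'b' at position 4: consonant
  'l' at position 5: consonant
  'o' at position 6: vowel (running total: 1)
  'b' at position 7: consonant
  'n' at position 8: consonant
  'd' at position 9: consonant
Total vowels: 1

1


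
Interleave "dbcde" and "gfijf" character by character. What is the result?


Interleaving "dbcde" and "gfijf":
  Position 0: 'd' from first, 'g' from second => "dg"
  Position 1: 'b' from first, 'f' from second => "bf"
  Position 2: 'c' from first, 'i' from second => "ci"
  Position 3: 'd' from first, 'j' from second => "dj"
  Position 4: 'e' from first, 'f' from second => "ef"
Result: dgbfcidjef

dgbfcidjef


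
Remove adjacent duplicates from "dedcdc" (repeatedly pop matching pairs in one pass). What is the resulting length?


Input: dedcdc
Stack-based adjacent duplicate removal:
  Read 'd': push. Stack: d
  Read 'e': push. Stack: de
  Read 'd': push. Stack: ded
  Read 'c': push. Stack: dedc
  Read 'd': push. Stack: dedcd
  Read 'c': push. Stack: dedcdc
Final stack: "dedcdc" (length 6)

6


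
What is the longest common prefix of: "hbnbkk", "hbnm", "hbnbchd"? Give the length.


Words: hbnbkk, hbnm, hbnbchd
  Position 0: all 'h' => match
  Position 1: all 'b' => match
  Position 2: all 'n' => match
  Position 3: ('b', 'm', 'b') => mismatch, stop
LCP = "hbn" (length 3)

3


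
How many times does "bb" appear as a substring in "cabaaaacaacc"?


Searching for "bb" in "cabaaaacaacc"
Scanning each position:
  Position 0: "ca" => no
  Position 1: "ab" => no
  Position 2: "ba" => no
  Position 3: "aa" => no
  Position 4: "aa" => no
  Position 5: "aa" => no
  Position 6: "ac" => no
  Position 7: "ca" => no
  Position 8: "aa" => no
  Position 9: "ac" => no
  Position 10: "cc" => no
Total occurrences: 0

0


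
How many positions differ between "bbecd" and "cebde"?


Comparing "bbecd" and "cebde" position by position:
  Position 0: 'b' vs 'c' => DIFFER
  Position 1: 'b' vs 'e' => DIFFER
  Position 2: 'e' vs 'b' => DIFFER
  Position 3: 'c' vs 'd' => DIFFER
  Position 4: 'd' vs 'e' => DIFFER
Positions that differ: 5

5


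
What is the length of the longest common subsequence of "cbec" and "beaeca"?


LCS of "cbec" and "beaeca"
DP table:
           b    e    a    e    c    a
      0    0    0    0    0    0    0
  c   0    0    0    0    0    1    1
  b   0    1    1    1    1    1    1
  e   0    1    2    2    2    2    2
  c   0    1    2    2    2    3    3
LCS length = dp[4][6] = 3

3


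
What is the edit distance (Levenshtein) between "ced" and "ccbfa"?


Computing edit distance: "ced" -> "ccbfa"
DP table:
           c    c    b    f    a
      0    1    2    3    4    5
  c   1    0    1    2    3    4
  e   2    1    1    2    3    4
  d   3    2    2    2    3    4
Edit distance = dp[3][5] = 4

4


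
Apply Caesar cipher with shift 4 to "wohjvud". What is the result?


Caesar cipher: shift "wohjvud" by 4
  'w' (pos 22) + 4 = pos 0 = 'a'
  'o' (pos 14) + 4 = pos 18 = 's'
  'h' (pos 7) + 4 = pos 11 = 'l'
  'j' (pos 9) + 4 = pos 13 = 'n'
  'v' (pos 21) + 4 = pos 25 = 'z'
  'u' (pos 20) + 4 = pos 24 = 'y'
  'd' (pos 3) + 4 = pos 7 = 'h'
Result: aslnzyh

aslnzyh


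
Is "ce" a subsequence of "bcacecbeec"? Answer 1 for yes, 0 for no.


Check if "ce" is a subsequence of "bcacecbeec"
Greedy scan:
  Position 0 ('b'): no match needed
  Position 1 ('c'): matches sub[0] = 'c'
  Position 2 ('a'): no match needed
  Position 3 ('c'): no match needed
  Position 4 ('e'): matches sub[1] = 'e'
  Position 5 ('c'): no match needed
  Position 6 ('b'): no match needed
  Position 7 ('e'): no match needed
  Position 8 ('e'): no match needed
  Position 9 ('c'): no match needed
All 2 characters matched => is a subsequence

1


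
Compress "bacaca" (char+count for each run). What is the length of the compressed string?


Input: bacaca
Runs:
  'b' x 1 => "b1"
  'a' x 1 => "a1"
  'c' x 1 => "c1"
  'a' x 1 => "a1"
  'c' x 1 => "c1"
  'a' x 1 => "a1"
Compressed: "b1a1c1a1c1a1"
Compressed length: 12

12


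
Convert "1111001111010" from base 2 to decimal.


Input: "1111001111010" in base 2
Positional expansion:
  Digit '1' (value 1) x 2^12 = 4096
  Digit '1' (value 1) x 2^11 = 2048
  Digit '1' (value 1) x 2^10 = 1024
  Digit '1' (value 1) x 2^9 = 512
  Digit '0' (value 0) x 2^8 = 0
  Digit '0' (value 0) x 2^7 = 0
  Digit '1' (value 1) x 2^6 = 64
  Digit '1' (value 1) x 2^5 = 32
  Digit '1' (value 1) x 2^4 = 16
  Digit '1' (value 1) x 2^3 = 8
  Digit '0' (value 0) x 2^2 = 0
  Digit '1' (value 1) x 2^1 = 2
  Digit '0' (value 0) x 2^0 = 0
Sum = 7802

7802


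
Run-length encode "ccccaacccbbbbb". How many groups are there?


Input: ccccaacccbbbbb
Scanning for consecutive runs:
  Group 1: 'c' x 4 (positions 0-3)
  Group 2: 'a' x 2 (positions 4-5)
  Group 3: 'c' x 3 (positions 6-8)
  Group 4: 'b' x 5 (positions 9-13)
Total groups: 4

4


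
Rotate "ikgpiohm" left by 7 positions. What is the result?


Input: "ikgpiohm", rotate left by 7
First 7 characters: "ikgpioh"
Remaining characters: "m"
Concatenate remaining + first: "m" + "ikgpioh" = "mikgpioh"

mikgpioh


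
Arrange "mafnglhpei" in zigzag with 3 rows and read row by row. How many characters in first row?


Zigzag "mafnglhpei" into 3 rows:
Placing characters:
  'm' => row 0
  'a' => row 1
  'f' => row 2
  'n' => row 1
  'g' => row 0
  'l' => row 1
  'h' => row 2
  'p' => row 1
  'e' => row 0
  'i' => row 1
Rows:
  Row 0: "mge"
  Row 1: "anlpi"
  Row 2: "fh"
First row length: 3

3


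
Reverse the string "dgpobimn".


Input: dgpobimn
Reading characters right to left:
  Position 7: 'n'
  Position 6: 'm'
  Position 5: 'i'
  Position 4: 'b'
  Position 3: 'o'
  Position 2: 'p'
  Position 1: 'g'
  Position 0: 'd'
Reversed: nmibopgd

nmibopgd


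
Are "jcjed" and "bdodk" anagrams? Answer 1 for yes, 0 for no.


Strings: "jcjed", "bdodk"
Sorted first:  cdejj
Sorted second: bddko
Differ at position 0: 'c' vs 'b' => not anagrams

0


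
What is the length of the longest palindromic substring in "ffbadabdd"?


Input: "ffbadabdd"
Checking substrings for palindromes:
  [2:7] "badab" (len 5) => palindrome
  [3:6] "ada" (len 3) => palindrome
  [0:2] "ff" (len 2) => palindrome
  [7:9] "dd" (len 2) => palindrome
Longest palindromic substring: "badab" with length 5

5


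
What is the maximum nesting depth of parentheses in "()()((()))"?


Input: "()()((()))"
Tracking depth:
  Position 0 '(': depth becomes 1
  Position 1 ')': depth becomes 0
  Position 2 '(': depth becomes 1
  Position 3 ')': depth becomes 0
  Position 4 '(': depth becomes 1
  Position 5 '(': depth becomes 2
  Position 6 '(': depth becomes 3
  Position 7 ')': depth becomes 2
  Position 8 ')': depth becomes 1
  Position 9 ')': depth becomes 0
Maximum depth reached: 3

3


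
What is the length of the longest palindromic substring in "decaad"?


Input: "decaad"
Checking substrings for palindromes:
  [3:5] "aa" (len 2) => palindrome
Longest palindromic substring: "aa" with length 2

2


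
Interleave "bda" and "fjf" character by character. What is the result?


Interleaving "bda" and "fjf":
  Position 0: 'b' from first, 'f' from second => "bf"
  Position 1: 'd' from first, 'j' from second => "dj"
  Position 2: 'a' from first, 'f' from second => "af"
Result: bfdjaf

bfdjaf


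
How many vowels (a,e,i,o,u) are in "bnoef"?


Input: bnoef
Checking each character:
  'b' at position 0: consonant
  'n' at position 1: consonant
  'o' at position 2: vowel (running total: 1)
  'e' at position 3: vowel (running total: 2)
  'f' at position 4: consonant
Total vowels: 2

2


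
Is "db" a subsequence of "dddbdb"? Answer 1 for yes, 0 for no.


Check if "db" is a subsequence of "dddbdb"
Greedy scan:
  Position 0 ('d'): matches sub[0] = 'd'
  Position 1 ('d'): no match needed
  Position 2 ('d'): no match needed
  Position 3 ('b'): matches sub[1] = 'b'
  Position 4 ('d'): no match needed
  Position 5 ('b'): no match needed
All 2 characters matched => is a subsequence

1


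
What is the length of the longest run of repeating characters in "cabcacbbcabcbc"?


Input: "cabcacbbcabcbc"
Scanning for longest run:
  Position 1 ('a'): new char, reset run to 1
  Position 2 ('b'): new char, reset run to 1
  Position 3 ('c'): new char, reset run to 1
  Position 4 ('a'): new char, reset run to 1
  Position 5 ('c'): new char, reset run to 1
  Position 6 ('b'): new char, reset run to 1
  Position 7 ('b'): continues run of 'b', length=2
  Position 8 ('c'): new char, reset run to 1
  Position 9 ('a'): new char, reset run to 1
  Position 10 ('b'): new char, reset run to 1
  Position 11 ('c'): new char, reset run to 1
  Position 12 ('b'): new char, reset run to 1
  Position 13 ('c'): new char, reset run to 1
Longest run: 'b' with length 2

2


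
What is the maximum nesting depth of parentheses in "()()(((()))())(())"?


Input: "()()(((()))())(())"
Tracking depth:
  Position 0 '(': depth becomes 1
  Position 1 ')': depth becomes 0
  Position 2 '(': depth becomes 1
  Position 3 ')': depth becomes 0
  Position 4 '(': depth becomes 1
  Position 5 '(': depth becomes 2
  Position 6 '(': depth becomes 3
  Position 7 '(': depth becomes 4
  Position 8 ')': depth becomes 3
  Position 9 ')': depth becomes 2
  Position 10 ')': depth becomes 1
  Position 11 '(': depth becomes 2
  Position 12 ')': depth becomes 1
  Position 13 ')': depth becomes 0
  Position 14 '(': depth becomes 1
  Position 15 '(': depth becomes 2
  Position 16 ')': depth becomes 1
  Position 17 ')': depth becomes 0
Maximum depth reached: 4

4


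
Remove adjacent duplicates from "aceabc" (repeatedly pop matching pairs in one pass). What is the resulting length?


Input: aceabc
Stack-based adjacent duplicate removal:
  Read 'a': push. Stack: a
  Read 'c': push. Stack: ac
  Read 'e': push. Stack: ace
  Read 'a': push. Stack: acea
  Read 'b': push. Stack: aceab
  Read 'c': push. Stack: aceabc
Final stack: "aceabc" (length 6)

6


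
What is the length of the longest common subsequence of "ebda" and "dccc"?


LCS of "ebda" and "dccc"
DP table:
           d    c    c    c
      0    0    0    0    0
  e   0    0    0    0    0
  b   0    0    0    0    0
  d   0    1    1    1    1
  a   0    1    1    1    1
LCS length = dp[4][4] = 1

1


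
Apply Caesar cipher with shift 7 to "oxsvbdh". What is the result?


Caesar cipher: shift "oxsvbdh" by 7
  'o' (pos 14) + 7 = pos 21 = 'v'
  'x' (pos 23) + 7 = pos 4 = 'e'
  's' (pos 18) + 7 = pos 25 = 'z'
  'v' (pos 21) + 7 = pos 2 = 'c'
  'b' (pos 1) + 7 = pos 8 = 'i'
  'd' (pos 3) + 7 = pos 10 = 'k'
  'h' (pos 7) + 7 = pos 14 = 'o'
Result: vezciko

vezciko


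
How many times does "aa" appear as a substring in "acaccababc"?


Searching for "aa" in "acaccababc"
Scanning each position:
  Position 0: "ac" => no
  Position 1: "ca" => no
  Position 2: "ac" => no
  Position 3: "cc" => no
  Position 4: "ca" => no
  Position 5: "ab" => no
  Position 6: "ba" => no
  Position 7: "ab" => no
  Position 8: "bc" => no
Total occurrences: 0

0


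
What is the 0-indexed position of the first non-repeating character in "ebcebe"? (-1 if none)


Input: ebcebe
Character frequencies:
  'b': 2
  'c': 1
  'e': 3
Scanning left to right for freq == 1:
  Position 0 ('e'): freq=3, skip
  Position 1 ('b'): freq=2, skip
  Position 2 ('c'): unique! => answer = 2

2


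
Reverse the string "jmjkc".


Input: jmjkc
Reading characters right to left:
  Position 4: 'c'
  Position 3: 'k'
  Position 2: 'j'
  Position 1: 'm'
  Position 0: 'j'
Reversed: ckjmj

ckjmj


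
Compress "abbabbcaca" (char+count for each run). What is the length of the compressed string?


Input: abbabbcaca
Runs:
  'a' x 1 => "a1"
  'b' x 2 => "b2"
  'a' x 1 => "a1"
  'b' x 2 => "b2"
  'c' x 1 => "c1"
  'a' x 1 => "a1"
  'c' x 1 => "c1"
  'a' x 1 => "a1"
Compressed: "a1b2a1b2c1a1c1a1"
Compressed length: 16

16


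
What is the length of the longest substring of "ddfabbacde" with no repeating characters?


Input: "ddfabbacde"
Sliding window (track last position of each char):
  Position 0 ('d'): window [0,0] length 1 -- new best
  Position 1 ('d'): repeat (last at 0), move window start to 1
  Position 1 ('d'): window [1,1] length 1
  Position 2 ('f'): window [1,2] length 2 -- new best
  Position 3 ('a'): window [1,3] length 3 -- new best
  Position 4 ('b'): window [1,4] length 4 -- new best
  Position 5 ('b'): repeat (last at 4), move window start to 5
  Position 5 ('b'): window [5,5] length 1
  Position 6 ('a'): window [5,6] length 2
  Position 7 ('c'): window [5,7] length 3
  Position 8 ('d'): window [5,8] length 4
  Position 9 ('e'): window [5,9] length 5 -- new best
Longest substring with no repeats: "bacde" with length 5

5


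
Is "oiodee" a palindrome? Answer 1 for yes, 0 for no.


Input: oiodee
Reversed: eedoio
  Compare pos 0 ('o') with pos 5 ('e'): MISMATCH
  Compare pos 1 ('i') with pos 4 ('e'): MISMATCH
  Compare pos 2 ('o') with pos 3 ('d'): MISMATCH
Result: not a palindrome

0


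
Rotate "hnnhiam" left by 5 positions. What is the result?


Input: "hnnhiam", rotate left by 5
First 5 characters: "hnnhi"
Remaining characters: "am"
Concatenate remaining + first: "am" + "hnnhi" = "amhnnhi"

amhnnhi


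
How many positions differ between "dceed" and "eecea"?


Comparing "dceed" and "eecea" position by position:
  Position 0: 'd' vs 'e' => DIFFER
  Position 1: 'c' vs 'e' => DIFFER
  Position 2: 'e' vs 'c' => DIFFER
  Position 3: 'e' vs 'e' => same
  Position 4: 'd' vs 'a' => DIFFER
Positions that differ: 4

4


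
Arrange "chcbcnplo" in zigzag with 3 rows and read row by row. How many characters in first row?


Zigzag "chcbcnplo" into 3 rows:
Placing characters:
  'c' => row 0
  'h' => row 1
  'c' => row 2
  'b' => row 1
  'c' => row 0
  'n' => row 1
  'p' => row 2
  'l' => row 1
  'o' => row 0
Rows:
  Row 0: "cco"
  Row 1: "hbnl"
  Row 2: "cp"
First row length: 3

3


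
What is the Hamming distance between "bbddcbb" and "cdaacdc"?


Comparing "bbddcbb" and "cdaacdc" position by position:
  Position 0: 'b' vs 'c' => differ
  Position 1: 'b' vs 'd' => differ
  Position 2: 'd' vs 'a' => differ
  Position 3: 'd' vs 'a' => differ
  Position 4: 'c' vs 'c' => same
  Position 5: 'b' vs 'd' => differ
  Position 6: 'b' vs 'c' => differ
Total differences (Hamming distance): 6

6


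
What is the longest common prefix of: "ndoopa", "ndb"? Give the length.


Words: ndoopa, ndb
  Position 0: all 'n' => match
  Position 1: all 'd' => match
  Position 2: ('o', 'b') => mismatch, stop
LCP = "nd" (length 2)

2


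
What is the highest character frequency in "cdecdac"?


Input: cdecdac
Character counts:
  'a': 1
  'c': 3
  'd': 2
  'e': 1
Maximum frequency: 3

3


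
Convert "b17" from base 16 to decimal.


Input: "b17" in base 16
Positional expansion:
  Digit 'b' (value 11) x 16^2 = 2816
  Digit '1' (value 1) x 16^1 = 16
  Digit '7' (value 7) x 16^0 = 7
Sum = 2839

2839


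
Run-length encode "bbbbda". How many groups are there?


Input: bbbbda
Scanning for consecutive runs:
  Group 1: 'b' x 4 (positions 0-3)
  Group 2: 'd' x 1 (positions 4-4)
  Group 3: 'a' x 1 (positions 5-5)
Total groups: 3

3


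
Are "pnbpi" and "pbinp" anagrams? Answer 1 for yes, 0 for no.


Strings: "pnbpi", "pbinp"
Sorted first:  binpp
Sorted second: binpp
Sorted forms match => anagrams

1


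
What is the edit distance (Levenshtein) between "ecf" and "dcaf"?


Computing edit distance: "ecf" -> "dcaf"
DP table:
           d    c    a    f
      0    1    2    3    4
  e   1    1    2    3    4
  c   2    2    1    2    3
  f   3    3    2    2    2
Edit distance = dp[3][4] = 2

2


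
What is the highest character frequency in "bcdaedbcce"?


Input: bcdaedbcce
Character counts:
  'a': 1
  'b': 2
  'c': 3
  'd': 2
  'e': 2
Maximum frequency: 3

3


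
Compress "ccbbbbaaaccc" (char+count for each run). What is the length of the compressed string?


Input: ccbbbbaaaccc
Runs:
  'c' x 2 => "c2"
  'b' x 4 => "b4"
  'a' x 3 => "a3"
  'c' x 3 => "c3"
Compressed: "c2b4a3c3"
Compressed length: 8

8


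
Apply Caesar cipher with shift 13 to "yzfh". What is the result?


Caesar cipher: shift "yzfh" by 13
  'y' (pos 24) + 13 = pos 11 = 'l'
  'z' (pos 25) + 13 = pos 12 = 'm'
  'f' (pos 5) + 13 = pos 18 = 's'
  'h' (pos 7) + 13 = pos 20 = 'u'
Result: lmsu

lmsu


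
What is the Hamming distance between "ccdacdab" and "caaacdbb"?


Comparing "ccdacdab" and "caaacdbb" position by position:
  Position 0: 'c' vs 'c' => same
  Position 1: 'c' vs 'a' => differ
  Position 2: 'd' vs 'a' => differ
  Position 3: 'a' vs 'a' => same
  Position 4: 'c' vs 'c' => same
  Position 5: 'd' vs 'd' => same
  Position 6: 'a' vs 'b' => differ
  Position 7: 'b' vs 'b' => same
Total differences (Hamming distance): 3

3


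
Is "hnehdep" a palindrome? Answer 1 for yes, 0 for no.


Input: hnehdep
Reversed: pedhenh
  Compare pos 0 ('h') with pos 6 ('p'): MISMATCH
  Compare pos 1 ('n') with pos 5 ('e'): MISMATCH
  Compare pos 2 ('e') with pos 4 ('d'): MISMATCH
Result: not a palindrome

0


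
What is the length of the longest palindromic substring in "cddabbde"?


Input: "cddabbde"
Checking substrings for palindromes:
  [1:3] "dd" (len 2) => palindrome
  [4:6] "bb" (len 2) => palindrome
Longest palindromic substring: "dd" with length 2

2


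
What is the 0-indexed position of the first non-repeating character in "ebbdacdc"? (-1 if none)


Input: ebbdacdc
Character frequencies:
  'a': 1
  'b': 2
  'c': 2
  'd': 2
  'e': 1
Scanning left to right for freq == 1:
  Position 0 ('e'): unique! => answer = 0

0


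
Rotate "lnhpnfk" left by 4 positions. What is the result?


Input: "lnhpnfk", rotate left by 4
First 4 characters: "lnhp"
Remaining characters: "nfk"
Concatenate remaining + first: "nfk" + "lnhp" = "nfklnhp"

nfklnhp


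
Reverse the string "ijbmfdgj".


Input: ijbmfdgj
Reading characters right to left:
  Position 7: 'j'
  Position 6: 'g'
  Position 5: 'd'
  Position 4: 'f'
  Position 3: 'm'
  Position 2: 'b'
  Position 1: 'j'
  Position 0: 'i'
Reversed: jgdfmbji

jgdfmbji


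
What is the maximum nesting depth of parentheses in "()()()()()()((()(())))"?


Input: "()()()()()()((()(())))"
Tracking depth:
  Position 0 '(': depth becomes 1
  Position 1 ')': depth becomes 0
  Position 2 '(': depth becomes 1
  Position 3 ')': depth becomes 0
  Position 4 '(': depth becomes 1
  Position 5 ')': depth becomes 0
  Position 6 '(': depth becomes 1
  Position 7 ')': depth becomes 0
  Position 8 '(': depth becomes 1
  Position 9 ')': depth becomes 0
  Position 10 '(': depth becomes 1
  Position 11 ')': depth becomes 0
  Position 12 '(': depth becomes 1
  Position 13 '(': depth becomes 2
  Position 14 '(': depth becomes 3
  Position 15 ')': depth becomes 2
  Position 16 '(': depth becomes 3
  Position 17 '(': depth becomes 4
  Position 18 ')': depth becomes 3
  Position 19 ')': depth becomes 2
  Position 20 ')': depth becomes 1
  Position 21 ')': depth becomes 0
Maximum depth reached: 4

4


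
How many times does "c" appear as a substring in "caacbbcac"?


Searching for "c" in "caacbbcac"
Scanning each position:
  Position 0: "c" => MATCH
  Position 1: "a" => no
  Position 2: "a" => no
  Position 3: "c" => MATCH
  Position 4: "b" => no
  Position 5: "b" => no
  Position 6: "c" => MATCH
  Position 7: "a" => no
  Position 8: "c" => MATCH
Total occurrences: 4

4


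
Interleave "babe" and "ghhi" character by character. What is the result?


Interleaving "babe" and "ghhi":
  Position 0: 'b' from first, 'g' from second => "bg"
  Position 1: 'a' from first, 'h' from second => "ah"
  Position 2: 'b' from first, 'h' from second => "bh"
  Position 3: 'e' from first, 'i' from second => "ei"
Result: bgahbhei

bgahbhei


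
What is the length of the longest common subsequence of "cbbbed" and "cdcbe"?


LCS of "cbbbed" and "cdcbe"
DP table:
           c    d    c    b    e
      0    0    0    0    0    0
  c   0    1    1    1    1    1
  b   0    1    1    1    2    2
  b   0    1    1    1    2    2
  b   0    1    1    1    2    2
  e   0    1    1    1    2    3
  d   0    1    2    2    2    3
LCS length = dp[6][5] = 3

3


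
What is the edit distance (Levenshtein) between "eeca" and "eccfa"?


Computing edit distance: "eeca" -> "eccfa"
DP table:
           e    c    c    f    a
      0    1    2    3    4    5
  e   1    0    1    2    3    4
  e   2    1    1    2    3    4
  c   3    2    1    1    2    3
  a   4    3    2    2    2    2
Edit distance = dp[4][5] = 2

2


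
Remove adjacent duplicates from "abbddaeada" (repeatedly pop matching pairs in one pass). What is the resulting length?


Input: abbddaeada
Stack-based adjacent duplicate removal:
  Read 'a': push. Stack: a
  Read 'b': push. Stack: ab
  Read 'b': matches stack top 'b' => pop. Stack: a
  Read 'd': push. Stack: ad
  Read 'd': matches stack top 'd' => pop. Stack: a
  Read 'a': matches stack top 'a' => pop. Stack: (empty)
  Read 'e': push. Stack: e
  Read 'a': push. Stack: ea
  Read 'd': push. Stack: ead
  Read 'a': push. Stack: eada
Final stack: "eada" (length 4)

4


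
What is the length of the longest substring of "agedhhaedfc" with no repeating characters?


Input: "agedhhaedfc"
Sliding window (track last position of each char):
  Position 0 ('a'): window [0,0] length 1 -- new best
  Position 1 ('g'): window [0,1] length 2 -- new best
  Position 2 ('e'): window [0,2] length 3 -- new best
  Position 3 ('d'): window [0,3] length 4 -- new best
  Position 4 ('h'): window [0,4] length 5 -- new best
  Position 5 ('h'): repeat (last at 4), move window start to 5
  Position 5 ('h'): window [5,5] length 1
  Position 6 ('a'): window [5,6] length 2
  Position 7 ('e'): window [5,7] length 3
  Position 8 ('d'): window [5,8] length 4
  Position 9 ('f'): window [5,9] length 5
  Position 10 ('c'): window [5,10] length 6 -- new best
Longest substring with no repeats: "haedfc" with length 6

6


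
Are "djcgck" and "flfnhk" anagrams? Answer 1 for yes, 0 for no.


Strings: "djcgck", "flfnhk"
Sorted first:  ccdgjk
Sorted second: ffhkln
Differ at position 0: 'c' vs 'f' => not anagrams

0


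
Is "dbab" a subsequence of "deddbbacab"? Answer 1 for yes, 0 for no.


Check if "dbab" is a subsequence of "deddbbacab"
Greedy scan:
  Position 0 ('d'): matches sub[0] = 'd'
  Position 1 ('e'): no match needed
  Position 2 ('d'): no match needed
  Position 3 ('d'): no match needed
  Position 4 ('b'): matches sub[1] = 'b'
  Position 5 ('b'): no match needed
  Position 6 ('a'): matches sub[2] = 'a'
  Position 7 ('c'): no match needed
  Position 8 ('a'): no match needed
  Position 9 ('b'): matches sub[3] = 'b'
All 4 characters matched => is a subsequence

1


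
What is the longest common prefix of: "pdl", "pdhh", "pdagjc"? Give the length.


Words: pdl, pdhh, pdagjc
  Position 0: all 'p' => match
  Position 1: all 'd' => match
  Position 2: ('l', 'h', 'a') => mismatch, stop
LCP = "pd" (length 2)

2


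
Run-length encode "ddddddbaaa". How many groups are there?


Input: ddddddbaaa
Scanning for consecutive runs:
  Group 1: 'd' x 6 (positions 0-5)
  Group 2: 'b' x 1 (positions 6-6)
  Group 3: 'a' x 3 (positions 7-9)
Total groups: 3

3


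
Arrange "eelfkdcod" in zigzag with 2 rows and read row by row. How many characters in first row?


Zigzag "eelfkdcod" into 2 rows:
Placing characters:
  'e' => row 0
  'e' => row 1
  'l' => row 0
  'f' => row 1
  'k' => row 0
  'd' => row 1
  'c' => row 0
  'o' => row 1
  'd' => row 0
Rows:
  Row 0: "elkcd"
  Row 1: "efdo"
First row length: 5

5


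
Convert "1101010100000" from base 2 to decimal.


Input: "1101010100000" in base 2
Positional expansion:
  Digit '1' (value 1) x 2^12 = 4096
  Digit '1' (value 1) x 2^11 = 2048
  Digit '0' (value 0) x 2^10 = 0
  Digit '1' (value 1) x 2^9 = 512
  Digit '0' (value 0) x 2^8 = 0
  Digit '1' (value 1) x 2^7 = 128
  Digit '0' (value 0) x 2^6 = 0
  Digit '1' (value 1) x 2^5 = 32
  Digit '0' (value 0) x 2^4 = 0
  Digit '0' (value 0) x 2^3 = 0
  Digit '0' (value 0) x 2^2 = 0
  Digit '0' (value 0) x 2^1 = 0
  Digit '0' (value 0) x 2^0 = 0
Sum = 6816

6816


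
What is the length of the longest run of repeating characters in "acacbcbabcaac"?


Input: "acacbcbabcaac"
Scanning for longest run:
  Position 1 ('c'): new char, reset run to 1
  Position 2 ('a'): new char, reset run to 1
  Position 3 ('c'): new char, reset run to 1
  Position 4 ('b'): new char, reset run to 1
  Position 5 ('c'): new char, reset run to 1
  Position 6 ('b'): new char, reset run to 1
  Position 7 ('a'): new char, reset run to 1
  Position 8 ('b'): new char, reset run to 1
  Position 9 ('c'): new char, reset run to 1
  Position 10 ('a'): new char, reset run to 1
  Position 11 ('a'): continues run of 'a', length=2
  Position 12 ('c'): new char, reset run to 1
Longest run: 'a' with length 2

2


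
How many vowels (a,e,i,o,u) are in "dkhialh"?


Input: dkhialh
Checking each character:
  'd' at position 0: consonant
  'k' at position 1: consonant
  'h' at position 2: consonant
  'i' at position 3: vowel (running total: 1)
  'a' at position 4: vowel (running total: 2)
  'l' at position 5: consonant
  'h' at position 6: consonant
Total vowels: 2

2


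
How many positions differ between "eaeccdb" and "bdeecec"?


Comparing "eaeccdb" and "bdeecec" position by position:
  Position 0: 'e' vs 'b' => DIFFER
  Position 1: 'a' vs 'd' => DIFFER
  Position 2: 'e' vs 'e' => same
  Position 3: 'c' vs 'e' => DIFFER
  Position 4: 'c' vs 'c' => same
  Position 5: 'd' vs 'e' => DIFFER
  Position 6: 'b' vs 'c' => DIFFER
Positions that differ: 5

5


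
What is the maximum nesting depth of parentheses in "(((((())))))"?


Input: "(((((())))))"
Tracking depth:
  Position 0 '(': depth becomes 1
  Position 1 '(': depth becomes 2
  Position 2 '(': depth becomes 3
  Position 3 '(': depth becomes 4
  Position 4 '(': depth becomes 5
  Position 5 '(': depth becomes 6
  Position 6 ')': depth becomes 5
  Position 7 ')': depth becomes 4
  Position 8 ')': depth becomes 3
  Position 9 ')': depth becomes 2
  Position 10 ')': depth becomes 1
  Position 11 ')': depth becomes 0
Maximum depth reached: 6

6


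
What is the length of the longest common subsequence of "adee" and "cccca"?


LCS of "adee" and "cccca"
DP table:
           c    c    c    c    a
      0    0    0    0    0    0
  a   0    0    0    0    0    1
  d   0    0    0    0    0    1
  e   0    0    0    0    0    1
  e   0    0    0    0    0    1
LCS length = dp[4][5] = 1

1


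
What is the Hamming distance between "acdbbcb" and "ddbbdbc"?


Comparing "acdbbcb" and "ddbbdbc" position by position:
  Position 0: 'a' vs 'd' => differ
  Position 1: 'c' vs 'd' => differ
  Position 2: 'd' vs 'b' => differ
  Position 3: 'b' vs 'b' => same
  Position 4: 'b' vs 'd' => differ
  Position 5: 'c' vs 'b' => differ
  Position 6: 'b' vs 'c' => differ
Total differences (Hamming distance): 6

6


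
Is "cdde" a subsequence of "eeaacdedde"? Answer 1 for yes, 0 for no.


Check if "cdde" is a subsequence of "eeaacdedde"
Greedy scan:
  Position 0 ('e'): no match needed
  Position 1 ('e'): no match needed
  Position 2 ('a'): no match needed
  Position 3 ('a'): no match needed
  Position 4 ('c'): matches sub[0] = 'c'
  Position 5 ('d'): matches sub[1] = 'd'
  Position 6 ('e'): no match needed
  Position 7 ('d'): matches sub[2] = 'd'
  Position 8 ('d'): no match needed
  Position 9 ('e'): matches sub[3] = 'e'
All 4 characters matched => is a subsequence

1


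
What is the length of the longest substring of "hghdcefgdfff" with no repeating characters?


Input: "hghdcefgdfff"
Sliding window (track last position of each char):
  Position 0 ('h'): window [0,0] length 1 -- new best
  Position 1 ('g'): window [0,1] length 2 -- new best
  Position 2 ('h'): repeat (last at 0), move window start to 1
  Position 2 ('h'): window [1,2] length 2
  Position 3 ('d'): window [1,3] length 3 -- new best
  Position 4 ('c'): window [1,4] length 4 -- new best
  Position 5 ('e'): window [1,5] length 5 -- new best
  Position 6 ('f'): window [1,6] length 6 -- new best
  Position 7 ('g'): repeat (last at 1), move window start to 2
  Position 7 ('g'): window [2,7] length 6
  Position 8 ('d'): repeat (last at 3), move window start to 4
  Position 8 ('d'): window [4,8] length 5
  Position 9 ('f'): repeat (last at 6), move window start to 7
  Position 9 ('f'): window [7,9] length 3
  Position 10 ('f'): repeat (last at 9), move window start to 10
  Position 10 ('f'): window [10,10] length 1
  Position 11 ('f'): repeat (last at 10), move window start to 11
  Position 11 ('f'): window [11,11] length 1
Longest substring with no repeats: "ghdcef" with length 6

6


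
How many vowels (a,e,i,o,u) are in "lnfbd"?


Input: lnfbd
Checking each character:
  'l' at position 0: consonant
  'n' at position 1: consonant
  'f' at position 2: consonant
  'b' at position 3: consonant
  'd' at position 4: consonant
Total vowels: 0

0


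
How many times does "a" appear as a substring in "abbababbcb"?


Searching for "a" in "abbababbcb"
Scanning each position:
  Position 0: "a" => MATCH
  Position 1: "b" => no
  Position 2: "b" => no
  Position 3: "a" => MATCH
  Position 4: "b" => no
  Position 5: "a" => MATCH
  Position 6: "b" => no
  Position 7: "b" => no
  Position 8: "c" => no
  Position 9: "b" => no
Total occurrences: 3

3


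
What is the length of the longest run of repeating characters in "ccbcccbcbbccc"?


Input: "ccbcccbcbbccc"
Scanning for longest run:
  Position 1 ('c'): continues run of 'c', length=2
  Position 2 ('b'): new char, reset run to 1
  Position 3 ('c'): new char, reset run to 1
  Position 4 ('c'): continues run of 'c', length=2
  Position 5 ('c'): continues run of 'c', length=3
  Position 6 ('b'): new char, reset run to 1
  Position 7 ('c'): new char, reset run to 1
  Position 8 ('b'): new char, reset run to 1
  Position 9 ('b'): continues run of 'b', length=2
  Position 10 ('c'): new char, reset run to 1
  Position 11 ('c'): continues run of 'c', length=2
  Position 12 ('c'): continues run of 'c', length=3
Longest run: 'c' with length 3

3
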